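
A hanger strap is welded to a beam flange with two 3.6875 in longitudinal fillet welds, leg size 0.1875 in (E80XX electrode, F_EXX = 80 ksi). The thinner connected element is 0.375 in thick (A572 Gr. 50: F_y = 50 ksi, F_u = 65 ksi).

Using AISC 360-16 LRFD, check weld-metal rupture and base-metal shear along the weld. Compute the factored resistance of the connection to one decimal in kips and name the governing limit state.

Weld metal: throat = 0.707×0.1875 = 0.13256 in, L = 2×3.6875 = 7.375 in. φR_n = 0.75 × 0.6 × 80 × 0.13256 × 7.375 = 35.2 kips.
Base metal shear (0.375 in plate): yield φR_n = 1.0×0.6×50×0.375×7.375 = 83.0 kips; rupture φR_n = 0.75×0.6×65×0.375×7.375 = 80.9 kips; take 80.9 kips (rupture).
Governing: min(35.2, 80.9) = 35.2 kips → weld metal.

35.2 kips (weld metal governs)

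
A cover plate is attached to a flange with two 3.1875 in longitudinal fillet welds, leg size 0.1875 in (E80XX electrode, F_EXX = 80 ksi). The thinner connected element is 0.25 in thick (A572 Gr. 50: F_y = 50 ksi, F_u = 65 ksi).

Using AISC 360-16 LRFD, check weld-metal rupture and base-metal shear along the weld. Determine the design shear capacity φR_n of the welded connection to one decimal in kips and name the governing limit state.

30.4 kips (weld metal governs)

Weld metal: throat = 0.707×0.1875 = 0.13256 in, L = 2×3.1875 = 6.375 in. φR_n = 0.75 × 0.6 × 80 × 0.13256 × 6.375 = 30.4 kips.
Base metal shear (0.25 in plate): yield φR_n = 1.0×0.6×50×0.25×6.375 = 47.8 kips; rupture φR_n = 0.75×0.6×65×0.25×6.375 = 46.6 kips; take 46.6 kips (rupture).
Governing: min(30.4, 46.6) = 30.4 kips → weld metal.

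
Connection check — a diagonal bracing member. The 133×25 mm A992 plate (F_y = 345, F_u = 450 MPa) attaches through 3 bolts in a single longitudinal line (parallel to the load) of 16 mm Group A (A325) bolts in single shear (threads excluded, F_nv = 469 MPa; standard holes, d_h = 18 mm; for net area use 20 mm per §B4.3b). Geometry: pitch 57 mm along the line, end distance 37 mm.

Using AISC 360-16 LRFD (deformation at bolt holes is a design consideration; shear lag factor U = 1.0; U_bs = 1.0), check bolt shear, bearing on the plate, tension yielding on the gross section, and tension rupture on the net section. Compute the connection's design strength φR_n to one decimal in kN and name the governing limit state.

212.2 kN (bolt shear governs)

Bolt shear: A_b = π(16)²/4 = 201.06 mm². φR_n = 0.75 × 469 × 201.06 × 3 × 1 = 212.2 kN.
Bearing (25 mm plate, F_u = 450 MPa): end bolts L_c = 37 − 18/2 = 28, R_n = min(1.2×28×25×450, 2.4×16×25×450) = 378 kN/bolt; interior L_c = 57 − 18 = 39, R_n = 432 kN/bolt. φR_n = 0.75 × (1×378 + 2×432) = 931.5 kN.
Tension yield (gross): A_g = 133×25 = 3325 mm². φR_n = 0.90 × 345 × 3325 = 1032.4 kN.
Tension rupture (net): A_n = (133 − 1×20)×25 = 2825 mm² (U = 1.0, A_e = A_n). φR_n = 0.75 × 450 × 2825 = 953.4 kN.
Governing: min(212.2, 931.5, 1032.4, 953.4) = 212.2 kN → bolt shear.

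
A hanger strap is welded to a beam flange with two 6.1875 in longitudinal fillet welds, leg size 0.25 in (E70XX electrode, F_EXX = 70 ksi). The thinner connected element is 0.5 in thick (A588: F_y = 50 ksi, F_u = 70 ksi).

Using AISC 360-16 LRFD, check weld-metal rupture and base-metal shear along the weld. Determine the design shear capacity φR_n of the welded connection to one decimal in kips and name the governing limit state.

68.9 kips (weld metal governs)

Weld metal: throat = 0.707×0.25 = 0.17675 in, L = 2×6.1875 = 12.375 in. φR_n = 0.75 × 0.6 × 70 × 0.17675 × 12.375 = 68.9 kips.
Base metal shear (0.5 in plate): yield φR_n = 1.0×0.6×50×0.5×12.375 = 185.6 kips; rupture φR_n = 0.75×0.6×70×0.5×12.375 = 194.9 kips; take 185.6 kips (yield).
Governing: min(68.9, 185.6) = 68.9 kips → weld metal.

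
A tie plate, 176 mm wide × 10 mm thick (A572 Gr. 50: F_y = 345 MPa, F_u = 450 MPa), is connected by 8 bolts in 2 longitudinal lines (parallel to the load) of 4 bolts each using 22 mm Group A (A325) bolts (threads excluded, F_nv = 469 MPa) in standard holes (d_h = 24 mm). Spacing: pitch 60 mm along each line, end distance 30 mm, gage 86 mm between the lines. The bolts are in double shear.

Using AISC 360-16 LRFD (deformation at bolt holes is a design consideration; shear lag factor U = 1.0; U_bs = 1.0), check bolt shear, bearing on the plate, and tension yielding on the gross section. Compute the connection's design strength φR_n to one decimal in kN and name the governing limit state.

Bolt shear: A_b = π(22)²/4 = 380.13 mm². φR_n = 0.75 × 469 × 380.13 × 8 × 2 = 2139.4 kN.
Bearing (10 mm plate, F_u = 450 MPa): end bolts L_c = 30 − 24/2 = 18, R_n = min(1.2×18×10×450, 2.4×22×10×450) = 97.2 kN/bolt; interior L_c = 60 − 24 = 36, R_n = 194.4 kN/bolt. φR_n = 0.75 × (2×97.2 + 6×194.4) = 1020.6 kN.
Tension yield (gross): A_g = 176×10 = 1760 mm². φR_n = 0.90 × 345 × 1760 = 546.5 kN.
Governing: min(2139.4, 1020.6, 546.5) = 546.5 kN → gross-section yield.

546.5 kN (gross-section yield governs)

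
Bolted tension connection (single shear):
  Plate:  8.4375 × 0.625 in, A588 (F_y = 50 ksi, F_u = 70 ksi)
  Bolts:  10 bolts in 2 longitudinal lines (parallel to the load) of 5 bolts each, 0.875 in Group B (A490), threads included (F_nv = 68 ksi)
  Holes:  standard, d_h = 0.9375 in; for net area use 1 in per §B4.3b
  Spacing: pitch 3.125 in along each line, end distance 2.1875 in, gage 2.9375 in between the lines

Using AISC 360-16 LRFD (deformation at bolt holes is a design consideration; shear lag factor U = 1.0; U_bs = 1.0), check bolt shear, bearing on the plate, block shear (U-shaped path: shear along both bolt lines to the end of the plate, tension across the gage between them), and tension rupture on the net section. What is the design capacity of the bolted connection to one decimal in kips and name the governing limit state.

211.2 kips (net-section rupture governs)

Bolt shear: A_b = π(0.875)²/4 = 0.60132 in². φR_n = 0.75 × 68 × 0.60132 × 10 × 1 = 306.7 kips.
Bearing (0.625 in plate, F_u = 70 ksi): end bolts L_c = 2.1875 − 0.9375/2 = 1.71875, R_n = min(1.2×1.71875×0.625×70, 2.4×0.875×0.625×70) = 90.234 kips/bolt; interior L_c = 3.125 − 0.9375 = 2.1875, R_n = 91.875 kips/bolt. φR_n = 0.75 × (2×90.234 + 8×91.875) = 686.6 kips.
Block shear: shear path 2×[2.1875+4×3.125] = 2×14.6875 in, A_gv = 18.359, A_nv = 2×(14.6875 − 4.5×1)×0.625 = 12.734 in²; tension across gage: (2.9375 − 1×1)×0.625 = 1.2109 in². R_n = min(0.6×70×12.734, 0.6×50×18.359) + 1.0×70×1.2109 = min(534.83, 550.77) + 84.763 = 619.59 kips. φR_n = 0.75 × 619.59 = 464.7 kips.
Tension rupture (net): A_n = (8.4375 − 2×1)×0.625 = 4.0234 in² (U = 1.0, A_e = A_n). φR_n = 0.75 × 70 × 4.0234 = 211.2 kips.
Governing: min(306.7, 686.6, 464.7, 211.2) = 211.2 kips → net-section rupture.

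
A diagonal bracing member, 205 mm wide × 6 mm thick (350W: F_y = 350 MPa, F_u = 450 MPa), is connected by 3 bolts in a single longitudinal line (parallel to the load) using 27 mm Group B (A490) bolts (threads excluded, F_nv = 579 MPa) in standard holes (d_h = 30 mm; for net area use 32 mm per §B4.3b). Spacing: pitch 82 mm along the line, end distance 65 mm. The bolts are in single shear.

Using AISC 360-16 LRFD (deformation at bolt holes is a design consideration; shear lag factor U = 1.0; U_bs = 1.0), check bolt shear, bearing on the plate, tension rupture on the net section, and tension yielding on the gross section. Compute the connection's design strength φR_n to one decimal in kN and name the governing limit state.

Bolt shear: A_b = π(27)²/4 = 572.56 mm². φR_n = 0.75 × 579 × 572.56 × 3 × 1 = 745.9 kN.
Bearing (6 mm plate, F_u = 450 MPa): end bolts L_c = 65 − 30/2 = 50, R_n = min(1.2×50×6×450, 2.4×27×6×450) = 162 kN/bolt; interior L_c = 82 − 30 = 52, R_n = 168.48 kN/bolt. φR_n = 0.75 × (1×162 + 2×168.48) = 374.2 kN.
Tension rupture (net): A_n = (205 − 1×32)×6 = 1038 mm² (U = 1.0, A_e = A_n). φR_n = 0.75 × 450 × 1038 = 350.3 kN.
Tension yield (gross): A_g = 205×6 = 1230 mm². φR_n = 0.90 × 350 × 1230 = 387.5 kN.
Governing: min(745.9, 374.2, 350.3, 387.5) = 350.3 kN → net-section rupture.

350.3 kN (net-section rupture governs)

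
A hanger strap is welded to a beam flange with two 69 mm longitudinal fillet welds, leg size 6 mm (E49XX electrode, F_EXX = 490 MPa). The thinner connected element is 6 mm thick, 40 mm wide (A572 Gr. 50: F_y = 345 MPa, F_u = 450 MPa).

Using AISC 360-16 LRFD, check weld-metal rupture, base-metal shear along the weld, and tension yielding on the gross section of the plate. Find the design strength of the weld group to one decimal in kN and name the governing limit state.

74.5 kN (gross-section yield governs)

Weld metal: throat = 0.707×6 = 4.242 mm, L = 2×69 = 138 mm. φR_n = 0.75 × 0.6 × 490 × 4.242 × 138 = 129.1 kN.
Base metal shear (6 mm plate): yield φR_n = 1.0×0.6×345×6×138 = 171.4 kN; rupture φR_n = 0.75×0.6×450×6×138 = 167.7 kN; take 167.7 kN (rupture).
Tension yield (gross): A_g = 40×6 = 240 mm². φR_n = 0.90 × 345 × 240 = 74.5 kN.
Governing: min(129.1, 167.7, 74.5) = 74.5 kN → gross-section yield.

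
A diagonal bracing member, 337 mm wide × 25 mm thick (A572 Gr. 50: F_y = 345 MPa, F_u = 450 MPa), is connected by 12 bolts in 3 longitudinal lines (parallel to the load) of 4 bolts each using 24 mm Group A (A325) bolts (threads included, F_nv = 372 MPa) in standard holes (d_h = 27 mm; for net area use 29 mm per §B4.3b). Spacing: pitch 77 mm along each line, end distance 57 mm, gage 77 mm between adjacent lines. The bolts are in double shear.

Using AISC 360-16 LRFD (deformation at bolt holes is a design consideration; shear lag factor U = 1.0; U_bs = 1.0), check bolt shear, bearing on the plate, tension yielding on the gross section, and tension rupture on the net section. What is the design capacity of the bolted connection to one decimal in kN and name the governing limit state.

2109.4 kN (net-section rupture governs)

Bolt shear: A_b = π(24)²/4 = 452.39 mm². φR_n = 0.75 × 372 × 452.39 × 12 × 2 = 3029.2 kN.
Bearing (25 mm plate, F_u = 450 MPa): end bolts L_c = 57 − 27/2 = 43.5, R_n = min(1.2×43.5×25×450, 2.4×24×25×450) = 587.25 kN/bolt; interior L_c = 77 − 27 = 50, R_n = 648 kN/bolt. φR_n = 0.75 × (3×587.25 + 9×648) = 5695.3 kN.
Tension yield (gross): A_g = 337×25 = 8425 mm². φR_n = 0.90 × 345 × 8425 = 2616.0 kN.
Tension rupture (net): A_n = (337 − 3×29)×25 = 6250 mm² (U = 1.0, A_e = A_n). φR_n = 0.75 × 450 × 6250 = 2109.4 kN.
Governing: min(3029.2, 5695.3, 2616.0, 2109.4) = 2109.4 kN → net-section rupture.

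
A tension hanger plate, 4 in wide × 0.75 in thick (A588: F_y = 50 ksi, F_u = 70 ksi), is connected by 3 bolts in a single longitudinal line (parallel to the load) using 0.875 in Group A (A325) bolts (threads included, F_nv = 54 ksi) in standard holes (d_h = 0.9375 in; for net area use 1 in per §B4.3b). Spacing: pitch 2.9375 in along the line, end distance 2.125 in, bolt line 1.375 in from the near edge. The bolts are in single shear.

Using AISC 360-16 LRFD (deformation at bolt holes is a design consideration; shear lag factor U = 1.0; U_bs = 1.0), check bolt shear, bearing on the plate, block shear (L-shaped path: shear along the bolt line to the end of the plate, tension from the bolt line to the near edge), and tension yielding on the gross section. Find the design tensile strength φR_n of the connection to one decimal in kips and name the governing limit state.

Bolt shear: A_b = π(0.875)²/4 = 0.60132 in². φR_n = 0.75 × 54 × 0.60132 × 3 × 1 = 73.1 kips.
Bearing (0.75 in plate, F_u = 70 ksi): end bolts L_c = 2.125 − 0.9375/2 = 1.65625, R_n = min(1.2×1.65625×0.75×70, 2.4×0.875×0.75×70) = 104.34 kips/bolt; interior L_c = 2.9375 − 0.9375 = 2, R_n = 110.25 kips/bolt. φR_n = 0.75 × (1×104.34 + 2×110.25) = 243.6 kips.
Block shear: shear path 1×[2.125+2×2.9375] = 1×8 in, A_gv = 6, A_nv = 1×(8 − 2.5×1)×0.75 = 4.125 in²; tension to near edge: (1.375 − 0.5×1)×0.75 = 0.65625 in². R_n = min(0.6×70×4.125, 0.6×50×6) + 1.0×70×0.65625 = min(173.25, 180) + 45.938 = 219.19 kips. φR_n = 0.75 × 219.19 = 164.4 kips.
Tension yield (gross): A_g = 4×0.75 = 3 in². φR_n = 0.90 × 50 × 3 = 135.0 kips.
Governing: min(73.1, 243.6, 164.4, 135.0) = 73.1 kips → bolt shear.

73.1 kips (bolt shear governs)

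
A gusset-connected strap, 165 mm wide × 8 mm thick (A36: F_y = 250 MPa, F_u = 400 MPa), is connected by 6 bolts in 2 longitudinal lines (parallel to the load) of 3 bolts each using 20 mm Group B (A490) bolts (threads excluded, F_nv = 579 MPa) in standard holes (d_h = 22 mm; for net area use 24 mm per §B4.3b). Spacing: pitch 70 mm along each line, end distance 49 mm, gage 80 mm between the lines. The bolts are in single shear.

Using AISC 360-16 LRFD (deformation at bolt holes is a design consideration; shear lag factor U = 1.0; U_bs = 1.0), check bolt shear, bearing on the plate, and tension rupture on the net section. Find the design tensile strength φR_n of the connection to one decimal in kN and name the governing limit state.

Bolt shear: A_b = π(20)²/4 = 314.16 mm². φR_n = 0.75 × 579 × 314.16 × 6 × 1 = 818.5 kN.
Bearing (8 mm plate, F_u = 400 MPa): end bolts L_c = 49 − 22/2 = 38, R_n = min(1.2×38×8×400, 2.4×20×8×400) = 145.92 kN/bolt; interior L_c = 70 − 22 = 48, R_n = 153.6 kN/bolt. φR_n = 0.75 × (2×145.92 + 4×153.6) = 679.7 kN.
Tension rupture (net): A_n = (165 − 2×24)×8 = 936 mm² (U = 1.0, A_e = A_n). φR_n = 0.75 × 400 × 936 = 280.8 kN.
Governing: min(818.5, 679.7, 280.8) = 280.8 kN → net-section rupture.

280.8 kN (net-section rupture governs)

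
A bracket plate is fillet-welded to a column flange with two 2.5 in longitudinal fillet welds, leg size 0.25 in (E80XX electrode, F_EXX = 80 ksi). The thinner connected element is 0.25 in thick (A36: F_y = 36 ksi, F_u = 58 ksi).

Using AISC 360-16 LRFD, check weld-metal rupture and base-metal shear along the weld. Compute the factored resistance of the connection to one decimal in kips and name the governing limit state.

Weld metal: throat = 0.707×0.25 = 0.17675 in, L = 2×2.5 = 5 in. φR_n = 0.75 × 0.6 × 80 × 0.17675 × 5 = 31.8 kips.
Base metal shear (0.25 in plate): yield φR_n = 1.0×0.6×36×0.25×5 = 27.0 kips; rupture φR_n = 0.75×0.6×58×0.25×5 = 32.6 kips; take 27.0 kips (yield).
Governing: min(31.8, 27.0) = 27.0 kips → base-metal shear.

27.0 kips (base-metal shear governs)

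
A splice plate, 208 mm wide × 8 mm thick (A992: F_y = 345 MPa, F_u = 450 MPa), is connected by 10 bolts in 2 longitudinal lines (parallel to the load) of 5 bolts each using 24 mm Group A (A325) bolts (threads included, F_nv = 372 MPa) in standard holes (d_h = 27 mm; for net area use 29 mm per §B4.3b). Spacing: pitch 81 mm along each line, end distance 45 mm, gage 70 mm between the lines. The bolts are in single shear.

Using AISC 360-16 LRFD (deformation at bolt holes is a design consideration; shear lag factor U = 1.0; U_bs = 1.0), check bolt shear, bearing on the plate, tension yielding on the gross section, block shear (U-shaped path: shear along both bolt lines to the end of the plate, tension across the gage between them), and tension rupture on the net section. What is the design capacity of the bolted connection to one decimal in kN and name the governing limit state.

405.0 kN (net-section rupture governs)

Bolt shear: A_b = π(24)²/4 = 452.39 mm². φR_n = 0.75 × 372 × 452.39 × 10 × 1 = 1262.2 kN.
Bearing (8 mm plate, F_u = 450 MPa): end bolts L_c = 45 − 27/2 = 31.5, R_n = min(1.2×31.5×8×450, 2.4×24×8×450) = 136.08 kN/bolt; interior L_c = 81 − 27 = 54, R_n = 207.36 kN/bolt. φR_n = 0.75 × (2×136.08 + 8×207.36) = 1448.3 kN.
Tension yield (gross): A_g = 208×8 = 1664 mm². φR_n = 0.90 × 345 × 1664 = 516.7 kN.
Block shear: shear path 2×[45+4×81] = 2×369 mm, A_gv = 5904, A_nv = 2×(369 − 4.5×29)×8 = 3816 mm²; tension across gage: (70 − 1×29)×8 = 328 mm². R_n = min(0.6×450×3816, 0.6×345×5904) + 1.0×450×328 = min(1030.3, 1222.1) + 147.6 = 1177.9 kN. φR_n = 0.75 × 1177.9 = 883.4 kN.
Tension rupture (net): A_n = (208 − 2×29)×8 = 1200 mm² (U = 1.0, A_e = A_n). φR_n = 0.75 × 450 × 1200 = 405.0 kN.
Governing: min(1262.2, 1448.3, 516.7, 883.4, 405.0) = 405.0 kN → net-section rupture.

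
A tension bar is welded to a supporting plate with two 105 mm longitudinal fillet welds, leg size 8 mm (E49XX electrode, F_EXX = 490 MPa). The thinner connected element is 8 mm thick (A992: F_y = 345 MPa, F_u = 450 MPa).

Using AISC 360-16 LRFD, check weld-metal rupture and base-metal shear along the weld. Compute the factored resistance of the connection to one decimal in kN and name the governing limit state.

261.9 kN (weld metal governs)

Weld metal: throat = 0.707×8 = 5.656 mm, L = 2×105 = 210 mm. φR_n = 0.75 × 0.6 × 490 × 5.656 × 210 = 261.9 kN.
Base metal shear (8 mm plate): yield φR_n = 1.0×0.6×345×8×210 = 347.8 kN; rupture φR_n = 0.75×0.6×450×8×210 = 340.2 kN; take 340.2 kN (rupture).
Governing: min(261.9, 340.2) = 261.9 kN → weld metal.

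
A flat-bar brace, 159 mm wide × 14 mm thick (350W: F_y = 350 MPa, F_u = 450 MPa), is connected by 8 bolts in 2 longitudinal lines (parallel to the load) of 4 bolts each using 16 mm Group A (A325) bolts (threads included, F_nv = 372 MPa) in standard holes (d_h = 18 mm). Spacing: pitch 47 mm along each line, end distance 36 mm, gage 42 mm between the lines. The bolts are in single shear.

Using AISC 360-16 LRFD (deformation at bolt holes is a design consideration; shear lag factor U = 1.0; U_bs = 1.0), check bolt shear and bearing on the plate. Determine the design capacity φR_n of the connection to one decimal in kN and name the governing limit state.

Bolt shear: A_b = π(16)²/4 = 201.06 mm². φR_n = 0.75 × 372 × 201.06 × 8 × 1 = 448.8 kN.
Bearing (14 mm plate, F_u = 450 MPa): end bolts L_c = 36 − 18/2 = 27, R_n = min(1.2×27×14×450, 2.4×16×14×450) = 204.12 kN/bolt; interior L_c = 47 − 18 = 29, R_n = 219.24 kN/bolt. φR_n = 0.75 × (2×204.12 + 6×219.24) = 1292.8 kN.
Governing: min(448.8, 1292.8) = 448.8 kN → bolt shear.

448.8 kN (bolt shear governs)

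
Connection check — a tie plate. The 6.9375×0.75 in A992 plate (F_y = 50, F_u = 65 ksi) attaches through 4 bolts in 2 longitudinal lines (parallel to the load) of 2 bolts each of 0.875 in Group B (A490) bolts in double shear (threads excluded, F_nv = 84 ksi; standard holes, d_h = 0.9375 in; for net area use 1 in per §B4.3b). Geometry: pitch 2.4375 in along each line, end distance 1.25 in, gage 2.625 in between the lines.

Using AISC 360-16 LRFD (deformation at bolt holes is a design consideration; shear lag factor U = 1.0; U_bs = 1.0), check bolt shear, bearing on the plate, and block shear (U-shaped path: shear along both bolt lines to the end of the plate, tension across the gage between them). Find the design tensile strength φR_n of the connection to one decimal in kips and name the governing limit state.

155.4 kips (block shear governs)

Bolt shear: A_b = π(0.875)²/4 = 0.60132 in². φR_n = 0.75 × 84 × 0.60132 × 4 × 2 = 303.1 kips.
Bearing (0.75 in plate, F_u = 65 ksi): end bolts L_c = 1.25 − 0.9375/2 = 0.78125, R_n = min(1.2×0.78125×0.75×65, 2.4×0.875×0.75×65) = 45.703 kips/bolt; interior L_c = 2.4375 − 0.9375 = 1.5, R_n = 87.75 kips/bolt. φR_n = 0.75 × (2×45.703 + 2×87.75) = 200.2 kips.
Block shear: shear path 2×[1.25+1×2.4375] = 2×3.6875 in, A_gv = 5.5313, A_nv = 2×(3.6875 − 1.5×1)×0.75 = 3.2813 in²; tension across gage: (2.625 − 1×1)×0.75 = 1.2188 in². R_n = min(0.6×65×3.2813, 0.6×50×5.5313) + 1.0×65×1.2188 = min(127.97, 165.94) + 79.222 = 207.19 kips. φR_n = 0.75 × 207.19 = 155.4 kips.
Governing: min(303.1, 200.2, 155.4) = 155.4 kips → block shear.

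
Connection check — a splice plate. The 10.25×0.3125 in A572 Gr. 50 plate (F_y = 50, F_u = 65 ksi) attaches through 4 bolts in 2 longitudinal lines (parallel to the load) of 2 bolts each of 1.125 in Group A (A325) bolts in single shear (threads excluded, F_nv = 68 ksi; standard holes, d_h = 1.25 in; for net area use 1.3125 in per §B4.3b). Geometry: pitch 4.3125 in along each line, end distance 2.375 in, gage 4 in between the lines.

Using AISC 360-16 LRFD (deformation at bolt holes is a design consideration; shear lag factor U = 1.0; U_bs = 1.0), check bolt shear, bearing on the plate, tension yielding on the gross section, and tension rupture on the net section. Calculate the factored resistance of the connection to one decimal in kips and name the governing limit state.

Bolt shear: A_b = π(1.125)²/4 = 0.99402 in². φR_n = 0.75 × 68 × 0.99402 × 4 × 1 = 202.8 kips.
Bearing (0.3125 in plate, F_u = 65 ksi): end bolts L_c = 2.375 − 1.25/2 = 1.75, R_n = min(1.2×1.75×0.3125×65, 2.4×1.125×0.3125×65) = 42.656 kips/bolt; interior L_c = 4.3125 − 1.25 = 3.0625, R_n = 54.844 kips/bolt. φR_n = 0.75 × (2×42.656 + 2×54.844) = 146.3 kips.
Tension yield (gross): A_g = 10.25×0.3125 = 3.2031 in². φR_n = 0.90 × 50 × 3.2031 = 144.1 kips.
Tension rupture (net): A_n = (10.25 − 2×1.3125)×0.3125 = 2.3828 in² (U = 1.0, A_e = A_n). φR_n = 0.75 × 65 × 2.3828 = 116.2 kips.
Governing: min(202.8, 146.3, 144.1, 116.2) = 116.2 kips → net-section rupture.

116.2 kips (net-section rupture governs)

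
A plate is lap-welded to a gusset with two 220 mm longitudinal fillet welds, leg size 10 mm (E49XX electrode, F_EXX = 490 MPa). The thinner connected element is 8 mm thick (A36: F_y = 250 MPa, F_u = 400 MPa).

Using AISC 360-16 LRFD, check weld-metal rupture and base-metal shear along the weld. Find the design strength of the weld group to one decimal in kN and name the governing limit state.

Weld metal: throat = 0.707×10 = 7.07 mm, L = 2×220 = 440 mm. φR_n = 0.75 × 0.6 × 490 × 7.07 × 440 = 685.9 kN.
Base metal shear (8 mm plate): yield φR_n = 1.0×0.6×250×8×440 = 528.0 kN; rupture φR_n = 0.75×0.6×400×8×440 = 633.6 kN; take 528.0 kN (yield).
Governing: min(685.9, 528.0) = 528.0 kN → base-metal shear.

528.0 kN (base-metal shear governs)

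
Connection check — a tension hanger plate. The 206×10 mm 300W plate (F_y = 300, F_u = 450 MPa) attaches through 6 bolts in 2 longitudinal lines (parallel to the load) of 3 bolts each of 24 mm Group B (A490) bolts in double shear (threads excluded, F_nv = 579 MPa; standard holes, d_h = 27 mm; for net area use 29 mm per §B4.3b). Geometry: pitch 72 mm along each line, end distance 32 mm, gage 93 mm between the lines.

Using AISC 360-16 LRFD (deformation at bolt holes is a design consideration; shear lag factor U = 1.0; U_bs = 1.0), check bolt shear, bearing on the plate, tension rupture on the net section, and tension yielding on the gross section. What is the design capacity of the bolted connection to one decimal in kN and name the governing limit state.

499.5 kN (net-section rupture governs)

Bolt shear: A_b = π(24)²/4 = 452.39 mm². φR_n = 0.75 × 579 × 452.39 × 6 × 2 = 2357.4 kN.
Bearing (10 mm plate, F_u = 450 MPa): end bolts L_c = 32 − 27/2 = 18.5, R_n = min(1.2×18.5×10×450, 2.4×24×10×450) = 99.9 kN/bolt; interior L_c = 72 − 27 = 45, R_n = 243 kN/bolt. φR_n = 0.75 × (2×99.9 + 4×243) = 878.9 kN.
Tension rupture (net): A_n = (206 − 2×29)×10 = 1480 mm² (U = 1.0, A_e = A_n). φR_n = 0.75 × 450 × 1480 = 499.5 kN.
Tension yield (gross): A_g = 206×10 = 2060 mm². φR_n = 0.90 × 300 × 2060 = 556.2 kN.
Governing: min(2357.4, 878.9, 499.5, 556.2) = 499.5 kN → net-section rupture.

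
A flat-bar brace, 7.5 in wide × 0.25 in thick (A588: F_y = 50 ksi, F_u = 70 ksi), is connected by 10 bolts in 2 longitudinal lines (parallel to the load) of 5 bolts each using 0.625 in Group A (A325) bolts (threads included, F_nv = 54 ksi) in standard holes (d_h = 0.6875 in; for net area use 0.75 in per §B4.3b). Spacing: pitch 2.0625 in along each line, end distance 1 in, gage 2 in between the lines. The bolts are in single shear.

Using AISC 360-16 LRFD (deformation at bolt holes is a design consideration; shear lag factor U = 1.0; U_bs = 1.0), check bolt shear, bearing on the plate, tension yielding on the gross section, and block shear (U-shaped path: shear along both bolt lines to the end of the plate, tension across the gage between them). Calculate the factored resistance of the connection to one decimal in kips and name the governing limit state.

84.4 kips (gross-section yield governs)

Bolt shear: A_b = π(0.625)²/4 = 0.3068 in². φR_n = 0.75 × 54 × 0.3068 × 10 × 1 = 124.3 kips.
Bearing (0.25 in plate, F_u = 70 ksi): end bolts L_c = 1 − 0.6875/2 = 0.65625, R_n = min(1.2×0.65625×0.25×70, 2.4×0.625×0.25×70) = 13.781 kips/bolt; interior L_c = 2.0625 − 0.6875 = 1.375, R_n = 26.25 kips/bolt. φR_n = 0.75 × (2×13.781 + 8×26.25) = 178.2 kips.
Tension yield (gross): A_g = 7.5×0.25 = 1.875 in². φR_n = 0.90 × 50 × 1.875 = 84.4 kips.
Block shear: shear path 2×[1+4×2.0625] = 2×9.25 in, A_gv = 4.625, A_nv = 2×(9.25 − 4.5×0.75)×0.25 = 2.9375 in²; tension across gage: (2 − 1×0.75)×0.25 = 0.3125 in². R_n = min(0.6×70×2.9375, 0.6×50×4.625) + 1.0×70×0.3125 = min(123.38, 138.75) + 21.875 = 145.26 kips. φR_n = 0.75 × 145.26 = 108.9 kips.
Governing: min(124.3, 178.2, 84.4, 108.9) = 84.4 kips → gross-section yield.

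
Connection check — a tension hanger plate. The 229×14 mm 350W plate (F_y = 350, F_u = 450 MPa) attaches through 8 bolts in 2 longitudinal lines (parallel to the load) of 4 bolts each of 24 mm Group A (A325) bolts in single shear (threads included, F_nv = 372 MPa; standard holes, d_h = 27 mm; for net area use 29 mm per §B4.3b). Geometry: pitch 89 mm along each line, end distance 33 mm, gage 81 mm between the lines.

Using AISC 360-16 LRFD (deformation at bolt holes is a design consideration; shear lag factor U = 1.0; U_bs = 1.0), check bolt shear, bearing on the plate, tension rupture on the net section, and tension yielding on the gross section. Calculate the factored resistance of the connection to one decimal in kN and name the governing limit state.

808.0 kN (net-section rupture governs)

Bolt shear: A_b = π(24)²/4 = 452.39 mm². φR_n = 0.75 × 372 × 452.39 × 8 × 1 = 1009.7 kN.
Bearing (14 mm plate, F_u = 450 MPa): end bolts L_c = 33 − 27/2 = 19.5, R_n = min(1.2×19.5×14×450, 2.4×24×14×450) = 147.42 kN/bolt; interior L_c = 89 − 27 = 62, R_n = 362.88 kN/bolt. φR_n = 0.75 × (2×147.42 + 6×362.88) = 1854.1 kN.
Tension rupture (net): A_n = (229 − 2×29)×14 = 2394 mm² (U = 1.0, A_e = A_n). φR_n = 0.75 × 450 × 2394 = 808.0 kN.
Tension yield (gross): A_g = 229×14 = 3206 mm². φR_n = 0.90 × 350 × 3206 = 1009.9 kN.
Governing: min(1009.7, 1854.1, 808.0, 1009.9) = 808.0 kN → net-section rupture.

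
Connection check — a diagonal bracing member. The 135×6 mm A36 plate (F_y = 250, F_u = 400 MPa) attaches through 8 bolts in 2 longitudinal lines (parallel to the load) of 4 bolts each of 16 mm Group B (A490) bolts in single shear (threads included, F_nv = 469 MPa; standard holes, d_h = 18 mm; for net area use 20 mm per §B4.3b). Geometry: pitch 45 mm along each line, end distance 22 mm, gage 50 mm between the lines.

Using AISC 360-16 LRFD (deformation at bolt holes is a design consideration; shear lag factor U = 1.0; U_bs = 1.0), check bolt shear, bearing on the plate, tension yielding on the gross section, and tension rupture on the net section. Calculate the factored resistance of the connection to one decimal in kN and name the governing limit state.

171.0 kN (net-section rupture governs)

Bolt shear: A_b = π(16)²/4 = 201.06 mm². φR_n = 0.75 × 469 × 201.06 × 8 × 1 = 565.8 kN.
Bearing (6 mm plate, F_u = 400 MPa): end bolts L_c = 22 − 18/2 = 13, R_n = min(1.2×13×6×400, 2.4×16×6×400) = 37.44 kN/bolt; interior L_c = 45 − 18 = 27, R_n = 77.76 kN/bolt. φR_n = 0.75 × (2×37.44 + 6×77.76) = 406.1 kN.
Tension yield (gross): A_g = 135×6 = 810 mm². φR_n = 0.90 × 250 × 810 = 182.3 kN.
Tension rupture (net): A_n = (135 − 2×20)×6 = 570 mm² (U = 1.0, A_e = A_n). φR_n = 0.75 × 400 × 570 = 171.0 kN.
Governing: min(565.8, 406.1, 182.3, 171.0) = 171.0 kN → net-section rupture.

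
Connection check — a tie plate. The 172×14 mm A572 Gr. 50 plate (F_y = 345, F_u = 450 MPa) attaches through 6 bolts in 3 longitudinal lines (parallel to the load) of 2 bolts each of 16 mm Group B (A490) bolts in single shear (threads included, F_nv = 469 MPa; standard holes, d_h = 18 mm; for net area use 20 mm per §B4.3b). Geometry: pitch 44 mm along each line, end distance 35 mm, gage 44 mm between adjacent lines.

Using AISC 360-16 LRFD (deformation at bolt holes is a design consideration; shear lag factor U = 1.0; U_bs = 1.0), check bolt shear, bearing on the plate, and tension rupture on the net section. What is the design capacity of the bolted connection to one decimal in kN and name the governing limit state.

Bolt shear: A_b = π(16)²/4 = 201.06 mm². φR_n = 0.75 × 469 × 201.06 × 6 × 1 = 424.3 kN.
Bearing (14 mm plate, F_u = 450 MPa): end bolts L_c = 35 − 18/2 = 26, R_n = min(1.2×26×14×450, 2.4×16×14×450) = 196.56 kN/bolt; interior L_c = 44 − 18 = 26, R_n = 196.56 kN/bolt. φR_n = 0.75 × (3×196.56 + 3×196.56) = 884.5 kN.
Tension rupture (net): A_n = (172 − 3×20)×14 = 1568 mm² (U = 1.0, A_e = A_n). φR_n = 0.75 × 450 × 1568 = 529.2 kN.
Governing: min(424.3, 884.5, 529.2) = 424.3 kN → bolt shear.

424.3 kN (bolt shear governs)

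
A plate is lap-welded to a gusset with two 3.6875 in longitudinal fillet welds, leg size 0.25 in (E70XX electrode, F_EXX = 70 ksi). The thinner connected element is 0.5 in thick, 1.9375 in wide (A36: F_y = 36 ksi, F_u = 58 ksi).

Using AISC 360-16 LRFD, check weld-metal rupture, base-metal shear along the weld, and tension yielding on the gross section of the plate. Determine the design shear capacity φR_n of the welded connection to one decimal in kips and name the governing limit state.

31.4 kips (gross-section yield governs)

Weld metal: throat = 0.707×0.25 = 0.17675 in, L = 2×3.6875 = 7.375 in. φR_n = 0.75 × 0.6 × 70 × 0.17675 × 7.375 = 41.1 kips.
Base metal shear (0.5 in plate): yield φR_n = 1.0×0.6×36×0.5×7.375 = 79.7 kips; rupture φR_n = 0.75×0.6×58×0.5×7.375 = 96.2 kips; take 79.7 kips (yield).
Tension yield (gross): A_g = 1.9375×0.5 = 0.96875 in². φR_n = 0.90 × 36 × 0.96875 = 31.4 kips.
Governing: min(41.1, 79.7, 31.4) = 31.4 kips → gross-section yield.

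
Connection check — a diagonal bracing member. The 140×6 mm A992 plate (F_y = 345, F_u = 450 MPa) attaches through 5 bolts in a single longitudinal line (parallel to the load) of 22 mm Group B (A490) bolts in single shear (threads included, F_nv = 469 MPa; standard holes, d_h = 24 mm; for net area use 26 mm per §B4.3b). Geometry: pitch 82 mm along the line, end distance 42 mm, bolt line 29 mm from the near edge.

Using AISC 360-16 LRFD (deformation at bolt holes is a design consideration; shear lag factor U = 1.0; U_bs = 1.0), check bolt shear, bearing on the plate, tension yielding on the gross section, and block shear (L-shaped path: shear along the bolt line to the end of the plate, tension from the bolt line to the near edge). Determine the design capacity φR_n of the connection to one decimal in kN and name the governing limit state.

Bolt shear: A_b = π(22)²/4 = 380.13 mm². φR_n = 0.75 × 469 × 380.13 × 5 × 1 = 668.6 kN.
Bearing (6 mm plate, F_u = 450 MPa): end bolts L_c = 42 − 24/2 = 30, R_n = min(1.2×30×6×450, 2.4×22×6×450) = 97.2 kN/bolt; interior L_c = 82 − 24 = 58, R_n = 142.56 kN/bolt. φR_n = 0.75 × (1×97.2 + 4×142.56) = 500.6 kN.
Tension yield (gross): A_g = 140×6 = 840 mm². φR_n = 0.90 × 345 × 840 = 260.8 kN.
Block shear: shear path 1×[42+4×82] = 1×370 mm, A_gv = 2220, A_nv = 1×(370 − 4.5×26)×6 = 1518 mm²; tension to near edge: (29 − 0.5×26)×6 = 96 mm². R_n = min(0.6×450×1518, 0.6×345×2220) + 1.0×450×96 = min(409.86, 459.54) + 43.2 = 453.06 kN. φR_n = 0.75 × 453.06 = 339.8 kN.
Governing: min(668.6, 500.6, 260.8, 339.8) = 260.8 kN → gross-section yield.

260.8 kN (gross-section yield governs)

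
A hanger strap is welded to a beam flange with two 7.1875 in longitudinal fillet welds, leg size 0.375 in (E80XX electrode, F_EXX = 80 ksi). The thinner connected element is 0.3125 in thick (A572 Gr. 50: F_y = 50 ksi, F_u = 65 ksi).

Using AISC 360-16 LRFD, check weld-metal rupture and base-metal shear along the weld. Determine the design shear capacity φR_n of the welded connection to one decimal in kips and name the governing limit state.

131.4 kips (base-metal shear governs)

Weld metal: throat = 0.707×0.375 = 0.26513 in, L = 2×7.1875 = 14.375 in. φR_n = 0.75 × 0.6 × 80 × 0.26513 × 14.375 = 137.2 kips.
Base metal shear (0.3125 in plate): yield φR_n = 1.0×0.6×50×0.3125×14.375 = 134.8 kips; rupture φR_n = 0.75×0.6×65×0.3125×14.375 = 131.4 kips; take 131.4 kips (rupture).
Governing: min(137.2, 131.4) = 131.4 kips → base-metal shear.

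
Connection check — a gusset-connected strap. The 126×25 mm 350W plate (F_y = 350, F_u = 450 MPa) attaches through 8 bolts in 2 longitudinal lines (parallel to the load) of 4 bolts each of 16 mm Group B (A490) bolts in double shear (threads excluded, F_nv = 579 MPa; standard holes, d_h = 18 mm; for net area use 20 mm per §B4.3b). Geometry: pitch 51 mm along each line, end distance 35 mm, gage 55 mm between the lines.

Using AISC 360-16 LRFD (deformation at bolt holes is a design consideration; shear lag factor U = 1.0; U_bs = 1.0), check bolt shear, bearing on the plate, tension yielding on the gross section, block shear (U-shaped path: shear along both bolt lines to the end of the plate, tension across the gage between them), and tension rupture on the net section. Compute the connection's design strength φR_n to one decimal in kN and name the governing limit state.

Bolt shear: A_b = π(16)²/4 = 201.06 mm². φR_n = 0.75 × 579 × 201.06 × 8 × 2 = 1397.0 kN.
Bearing (25 mm plate, F_u = 450 MPa): end bolts L_c = 35 − 18/2 = 26, R_n = min(1.2×26×25×450, 2.4×16×25×450) = 351 kN/bolt; interior L_c = 51 − 18 = 33, R_n = 432 kN/bolt. φR_n = 0.75 × (2×351 + 6×432) = 2470.5 kN.
Tension yield (gross): A_g = 126×25 = 3150 mm². φR_n = 0.90 × 350 × 3150 = 992.3 kN.
Block shear: shear path 2×[35+3×51] = 2×188 mm, A_gv = 9400, A_nv = 2×(188 − 3.5×20)×25 = 5900 mm²; tension across gage: (55 − 1×20)×25 = 875 mm². R_n = min(0.6×450×5900, 0.6×350×9400) + 1.0×450×875 = min(1593, 1974) + 393.75 = 1986.8 kN. φR_n = 0.75 × 1986.8 = 1490.1 kN.
Tension rupture (net): A_n = (126 − 2×20)×25 = 2150 mm² (U = 1.0, A_e = A_n). φR_n = 0.75 × 450 × 2150 = 725.6 kN.
Governing: min(1397.0, 2470.5, 992.3, 1490.1, 725.6) = 725.6 kN → net-section rupture.

725.6 kN (net-section rupture governs)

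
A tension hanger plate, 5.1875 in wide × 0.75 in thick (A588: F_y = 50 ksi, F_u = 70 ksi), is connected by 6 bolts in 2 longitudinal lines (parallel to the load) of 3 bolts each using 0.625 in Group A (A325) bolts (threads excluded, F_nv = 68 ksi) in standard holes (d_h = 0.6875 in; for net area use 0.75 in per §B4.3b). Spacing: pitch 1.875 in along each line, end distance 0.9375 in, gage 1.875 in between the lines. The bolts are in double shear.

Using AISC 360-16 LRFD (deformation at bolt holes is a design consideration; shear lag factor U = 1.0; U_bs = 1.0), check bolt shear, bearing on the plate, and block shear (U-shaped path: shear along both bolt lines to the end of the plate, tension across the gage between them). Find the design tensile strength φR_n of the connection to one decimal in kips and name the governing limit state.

Bolt shear: A_b = π(0.625)²/4 = 0.3068 in². φR_n = 0.75 × 68 × 0.3068 × 6 × 2 = 187.8 kips.
Bearing (0.75 in plate, F_u = 70 ksi): end bolts L_c = 0.9375 − 0.6875/2 = 0.59375, R_n = min(1.2×0.59375×0.75×70, 2.4×0.625×0.75×70) = 37.406 kips/bolt; interior L_c = 1.875 − 0.6875 = 1.1875, R_n = 74.813 kips/bolt. φR_n = 0.75 × (2×37.406 + 4×74.813) = 280.5 kips.
Block shear: shear path 2×[0.9375+2×1.875] = 2×4.6875 in, A_gv = 7.0313, A_nv = 2×(4.6875 − 2.5×0.75)×0.75 = 4.2188 in²; tension across gage: (1.875 − 1×0.75)×0.75 = 0.84375 in². R_n = min(0.6×70×4.2188, 0.6×50×7.0313) + 1.0×70×0.84375 = min(177.19, 210.94) + 59.063 = 236.25 kips. φR_n = 0.75 × 236.25 = 177.2 kips.
Governing: min(187.8, 280.5, 177.2) = 177.2 kips → block shear.

177.2 kips (block shear governs)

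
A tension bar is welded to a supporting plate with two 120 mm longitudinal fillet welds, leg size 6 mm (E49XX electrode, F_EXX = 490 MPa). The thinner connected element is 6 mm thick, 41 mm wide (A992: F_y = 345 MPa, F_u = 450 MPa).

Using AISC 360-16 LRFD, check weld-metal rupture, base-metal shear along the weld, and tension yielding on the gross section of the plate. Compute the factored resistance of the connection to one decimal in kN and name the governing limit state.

76.4 kN (gross-section yield governs)

Weld metal: throat = 0.707×6 = 4.242 mm, L = 2×120 = 240 mm. φR_n = 0.75 × 0.6 × 490 × 4.242 × 240 = 224.5 kN.
Base metal shear (6 mm plate): yield φR_n = 1.0×0.6×345×6×240 = 298.1 kN; rupture φR_n = 0.75×0.6×450×6×240 = 291.6 kN; take 291.6 kN (rupture).
Tension yield (gross): A_g = 41×6 = 246 mm². φR_n = 0.90 × 345 × 246 = 76.4 kN.
Governing: min(224.5, 291.6, 76.4) = 76.4 kN → gross-section yield.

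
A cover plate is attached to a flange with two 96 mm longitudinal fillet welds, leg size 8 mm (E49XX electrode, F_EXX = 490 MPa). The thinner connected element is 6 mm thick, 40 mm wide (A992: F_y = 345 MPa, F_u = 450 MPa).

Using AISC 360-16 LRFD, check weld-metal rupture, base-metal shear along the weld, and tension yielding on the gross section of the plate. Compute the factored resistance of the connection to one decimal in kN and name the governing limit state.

Weld metal: throat = 0.707×8 = 5.656 mm, L = 2×96 = 192 mm. φR_n = 0.75 × 0.6 × 490 × 5.656 × 192 = 239.5 kN.
Base metal shear (6 mm plate): yield φR_n = 1.0×0.6×345×6×192 = 238.5 kN; rupture φR_n = 0.75×0.6×450×6×192 = 233.3 kN; take 233.3 kN (rupture).
Tension yield (gross): A_g = 40×6 = 240 mm². φR_n = 0.90 × 345 × 240 = 74.5 kN.
Governing: min(239.5, 233.3, 74.5) = 74.5 kN → gross-section yield.

74.5 kN (gross-section yield governs)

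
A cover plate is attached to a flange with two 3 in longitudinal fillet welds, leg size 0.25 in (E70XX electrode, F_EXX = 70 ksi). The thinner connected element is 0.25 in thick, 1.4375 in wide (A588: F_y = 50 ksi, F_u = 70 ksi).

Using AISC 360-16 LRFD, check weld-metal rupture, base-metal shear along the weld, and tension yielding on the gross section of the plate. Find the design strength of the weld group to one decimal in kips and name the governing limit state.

Weld metal: throat = 0.707×0.25 = 0.17675 in, L = 2×3 = 6 in. φR_n = 0.75 × 0.6 × 70 × 0.17675 × 6 = 33.4 kips.
Base metal shear (0.25 in plate): yield φR_n = 1.0×0.6×50×0.25×6 = 45.0 kips; rupture φR_n = 0.75×0.6×70×0.25×6 = 47.3 kips; take 45.0 kips (yield).
Tension yield (gross): A_g = 1.4375×0.25 = 0.35938 in². φR_n = 0.90 × 50 × 0.35938 = 16.2 kips.
Governing: min(33.4, 45.0, 16.2) = 16.2 kips → gross-section yield.

16.2 kips (gross-section yield governs)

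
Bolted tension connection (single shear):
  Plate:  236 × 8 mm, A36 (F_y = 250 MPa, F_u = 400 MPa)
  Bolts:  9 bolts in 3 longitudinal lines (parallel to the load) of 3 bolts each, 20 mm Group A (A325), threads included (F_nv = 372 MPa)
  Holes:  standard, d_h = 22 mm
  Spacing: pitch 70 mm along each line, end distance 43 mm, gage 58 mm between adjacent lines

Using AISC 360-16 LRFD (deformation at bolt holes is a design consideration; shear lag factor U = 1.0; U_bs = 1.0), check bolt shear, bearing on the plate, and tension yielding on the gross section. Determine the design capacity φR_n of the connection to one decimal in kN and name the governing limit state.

Bolt shear: A_b = π(20)²/4 = 314.16 mm². φR_n = 0.75 × 372 × 314.16 × 9 × 1 = 788.9 kN.
Bearing (8 mm plate, F_u = 400 MPa): end bolts L_c = 43 − 22/2 = 32, R_n = min(1.2×32×8×400, 2.4×20×8×400) = 122.88 kN/bolt; interior L_c = 70 − 22 = 48, R_n = 153.6 kN/bolt. φR_n = 0.75 × (3×122.88 + 6×153.6) = 967.7 kN.
Tension yield (gross): A_g = 236×8 = 1888 mm². φR_n = 0.90 × 250 × 1888 = 424.8 kN.
Governing: min(788.9, 967.7, 424.8) = 424.8 kN → gross-section yield.

424.8 kN (gross-section yield governs)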